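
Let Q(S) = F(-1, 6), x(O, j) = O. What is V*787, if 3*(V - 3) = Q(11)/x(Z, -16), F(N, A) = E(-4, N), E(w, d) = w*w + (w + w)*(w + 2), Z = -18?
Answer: 51155/27 ≈ 1894.6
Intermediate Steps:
E(w, d) = w² + 2*w*(2 + w) (E(w, d) = w² + (2*w)*(2 + w) = w² + 2*w*(2 + w))
F(N, A) = 32 (F(N, A) = -4*(4 + 3*(-4)) = -4*(4 - 12) = -4*(-8) = 32)
Q(S) = 32
V = 65/27 (V = 3 + (32/(-18))/3 = 3 + (32*(-1/18))/3 = 3 + (⅓)*(-16/9) = 3 - 16/27 = 65/27 ≈ 2.4074)
V*787 = (65/27)*787 = 51155/27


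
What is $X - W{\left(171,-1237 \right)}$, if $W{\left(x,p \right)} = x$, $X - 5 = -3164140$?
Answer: $-3164306$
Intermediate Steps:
$X = -3164135$ ($X = 5 - 3164140 = -3164135$)
$X - W{\left(171,-1237 \right)} = -3164135 - 171 = -3164306$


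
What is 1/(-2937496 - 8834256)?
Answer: -1/11771752 ≈ -8.4949e-8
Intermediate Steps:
1/(-2937496 - 8834256) = 1/(-11771752) = -1/11771752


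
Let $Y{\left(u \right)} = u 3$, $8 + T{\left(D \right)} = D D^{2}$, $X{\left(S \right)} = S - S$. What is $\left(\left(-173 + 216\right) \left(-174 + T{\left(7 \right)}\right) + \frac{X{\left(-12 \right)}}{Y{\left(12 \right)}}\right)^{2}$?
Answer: $47927929$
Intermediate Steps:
$X{\left(S \right)} = 0$
$T{\left(D \right)} = -8 + D^{3}$ ($T{\left(D \right)} = -8 + D D^{2} = -8 + D^{3}$)
$Y{\left(u \right)} = 3 u$
$\left(\left(-173 + 216\right) \left(-174 + T{\left(7 \right)}\right) + \frac{X{\left(-12 \right)}}{Y{\left(12 \right)}}\right)^{2} = \left(\left(-173 + 216\right) \left(-174 - \left(8 - 7^{3}\right)\right) + \frac{0}{3 \cdot 12}\right)^{2} = \left(43 \left(-174 + \left(-8 + 343\right)\right) + \frac{0}{36}\right)^{2} = \left(43 \left(-174 + 335\right) + 0 \cdot \frac{1}{36}\right)^{2} = \left(43 \cdot 161 + 0\right)^{2} = \left(6923 + 0\right)^{2} = 6923^{2} = 47927929$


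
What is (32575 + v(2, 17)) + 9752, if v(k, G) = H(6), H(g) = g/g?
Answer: 42328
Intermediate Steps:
H(g) = 1
v(k, G) = 1
(32575 + v(2, 17)) + 9752 = (32575 + 1) + 9752 = 32576 + 9752 = 42328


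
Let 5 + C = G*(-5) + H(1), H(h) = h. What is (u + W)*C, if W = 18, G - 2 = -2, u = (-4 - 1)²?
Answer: -172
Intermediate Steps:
u = 25 (u = (-5)² = 25)
G = 0 (G = 2 - 2 = 0)
C = -4 (C = -5 + (0*(-5) + 1) = -5 + (0 + 1) = -5 + 1 = -4)
(u + W)*C = (25 + 18)*(-4) = 43*(-4) = -172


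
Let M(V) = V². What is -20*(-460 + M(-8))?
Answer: 7920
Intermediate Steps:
-20*(-460 + M(-8)) = -20*(-460 + (-8)²) = -20*(-460 + 64) = -20*(-396) = 7920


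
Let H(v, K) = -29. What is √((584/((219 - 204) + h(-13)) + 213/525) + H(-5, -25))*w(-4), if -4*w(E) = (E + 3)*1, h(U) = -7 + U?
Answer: I*√44527/70 ≈ 3.0145*I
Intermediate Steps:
w(E) = -¾ - E/4 (w(E) = -(E + 3)/4 = -(3 + E)/4 = -¾ - E/4)
√((584/((219 - 204) + h(-13)) + 213/525) + H(-5, -25))*w(-4) = √((584/((219 - 204) + (-7 - 13)) + 213/525) - 29)*(-¾ - ¼*(-4)) = √((584/(15 - 20) + 213*(1/525)) - 29)*(-¾ + 1) = √((584/(-5) + 71/175) - 29)*(¼) = √((584*(-⅕) + 71/175) - 29)*(¼) = √((-584/5 + 71/175) - 29)*(¼) = √(-20369/175 - 29)*(¼) = √(-25444/175)*(¼) = (2*I*√44527/35)*(¼) = I*√44527/70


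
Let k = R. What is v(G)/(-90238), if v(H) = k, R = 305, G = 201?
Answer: -305/90238 ≈ -0.0033800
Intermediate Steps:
k = 305
v(H) = 305
v(G)/(-90238) = 305/(-90238) = 305*(-1/90238) = -305/90238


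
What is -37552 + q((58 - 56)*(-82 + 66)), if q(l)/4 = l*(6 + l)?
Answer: -34224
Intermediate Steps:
q(l) = 4*l*(6 + l) (q(l) = 4*(l*(6 + l)) = 4*l*(6 + l))
-37552 + q((58 - 56)*(-82 + 66)) = -37552 + 4*((58 - 56)*(-82 + 66))*(6 + (58 - 56)*(-82 + 66)) = -37552 + 4*(2*(-16))*(6 + 2*(-16)) = -37552 + 4*(-32)*(6 - 32) = -37552 + 4*(-32)*(-26) = -37552 + 3328 = -34224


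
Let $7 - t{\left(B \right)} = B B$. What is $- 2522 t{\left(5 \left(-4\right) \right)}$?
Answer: $991146$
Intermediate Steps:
$t{\left(B \right)} = 7 - B^{2}$ ($t{\left(B \right)} = 7 - B B = 7 - B^{2}$)
$- 2522 t{\left(5 \left(-4\right) \right)} = - 2522 \left(7 - \left(5 \left(-4\right)\right)^{2}\right) = - 2522 \left(7 - \left(-20\right)^{2}\right) = - 2522 \left(7 - 400\right) = \left(-2522\right) \left(-393\right) = 991146$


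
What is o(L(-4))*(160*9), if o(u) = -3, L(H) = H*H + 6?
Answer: -4320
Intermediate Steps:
L(H) = 6 + H² (L(H) = H² + 6 = 6 + H²)
o(L(-4))*(160*9) = -480*9 = -3*1440 = -4320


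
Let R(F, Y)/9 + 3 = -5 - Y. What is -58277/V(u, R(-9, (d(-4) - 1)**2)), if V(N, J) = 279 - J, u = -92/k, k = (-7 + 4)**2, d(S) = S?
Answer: -58277/576 ≈ -101.18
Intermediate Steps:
k = 9 (k = (-3)**2 = 9)
R(F, Y) = -72 - 9*Y (R(F, Y) = -27 + 9*(-5 - Y) = -27 + (-45 - 9*Y) = -72 - 9*Y)
u = -92/9 ≈ -10.222
-58277/V(u, R(-9, (d(-4) - 1)**2)) = -58277/(279 - (-72 - 9*(-4 - 1)**2)) = -58277/(279 - (-72 - 9*(-5)**2)) = -58277/(279 - (-72 - 9*25)) = -58277/(279 - (-72 - 225)) = -58277/(279 - 1*(-297)) = -58277/(279 + 297) = -58277/576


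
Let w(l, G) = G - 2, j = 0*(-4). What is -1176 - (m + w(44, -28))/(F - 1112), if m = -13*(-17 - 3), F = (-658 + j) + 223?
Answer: -1819042/1547 ≈ -1175.9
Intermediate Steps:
j = 0
w(l, G) = -2 + G
F = -435 (F = (-658 + 0) + 223 = -658 + 223 = -435)
m = 260 (m = -13*(-20) = 260)
-1176 - (m + w(44, -28))/(F - 1112) = -1176 - (260 + (-2 - 28))/(-435 - 1112) = -1176 - (260 - 30)/(-1547) = -1176 - 230*(-1)/1547 = -1176 - 1*(-230/1547) = -1176 + 230/1547 = -1819042/1547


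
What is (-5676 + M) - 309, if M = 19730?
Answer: 13745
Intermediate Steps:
(-5676 + M) - 309 = (-5676 + 19730) - 309 = 14054 - 309 = 13745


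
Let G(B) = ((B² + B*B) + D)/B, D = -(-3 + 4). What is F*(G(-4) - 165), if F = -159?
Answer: 109869/4 ≈ 27467.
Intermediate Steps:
D = -1 (D = -1*1 = -1)
G(B) = (-1 + 2*B²)/B (G(B) = ((B² + B*B) - 1)/B = ((B² + B²) - 1)/B = (2*B² - 1)/B = (-1 + 2*B²)/B)
F*(G(-4) - 165) = -159*((-1/(-4) + 2*(-4)) - 165) = -159*((-1*(-¼) - 8) - 165) = -159*((¼ - 8) - 165) = -159*(-31/4 - 165) = -159*(-691/4) = 109869/4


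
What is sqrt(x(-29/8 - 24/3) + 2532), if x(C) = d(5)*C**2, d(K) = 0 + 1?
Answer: sqrt(170697)/8 ≈ 51.644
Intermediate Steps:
d(K) = 1
x(C) = C**2 (x(C) = 1*C**2 = C**2)
sqrt(x(-29/8 - 24/3) + 2532) = sqrt((-29/8 - 24/3)**2 + 2532) = sqrt((-29*1/8 - 24*1/3)**2 + 2532) = sqrt((-29/8 - 8)**2 + 2532) = sqrt((-93/8)**2 + 2532) = sqrt(8649/64 + 2532) = sqrt(170697/64) = sqrt(170697)/8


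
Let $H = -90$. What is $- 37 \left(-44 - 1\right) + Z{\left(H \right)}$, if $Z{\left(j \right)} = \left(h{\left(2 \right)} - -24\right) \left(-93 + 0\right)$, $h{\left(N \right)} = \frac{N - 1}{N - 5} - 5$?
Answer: $-71$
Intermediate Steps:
$h{\left(N \right)} = -5 + \frac{-1 + N}{-5 + N}$ ($h{\left(N \right)} = \frac{-1 + N}{-5 + N} - 5 = -5 + \frac{-1 + N}{-5 + N}$)
$Z{\left(j \right)} = -1736$ ($Z{\left(j \right)} = \left(\frac{4 \left(6 - 2\right)}{-5 + 2} - -24\right) \left(-93 + 0\right) = \left(\frac{4 \left(6 - 2\right)}{-3} + 24\right) \left(-93\right) = \left(4 \left(- \frac{1}{3}\right) 4 + 24\right) \left(-93\right) = \left(- \frac{16}{3} + 24\right) \left(-93\right) = \frac{56}{3} \left(-93\right) = -1736$)
$- 37 \left(-44 - 1\right) + Z{\left(H \right)} = - 37 \left(-44 - 1\right) - 1736 = \left(-37\right) \left(-45\right) - 1736 = 1665 - 1736 = -71$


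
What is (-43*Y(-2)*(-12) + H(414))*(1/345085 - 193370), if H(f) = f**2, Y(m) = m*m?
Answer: -2314965467088708/69017 ≈ -3.3542e+10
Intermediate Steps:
Y(m) = m**2
(-43*Y(-2)*(-12) + H(414))*(1/345085 - 193370) = (-43*(-2)**2*(-12) + 414**2)*(1/345085 - 193370) = (-43*4*(-12) + 171396)*(1/345085 - 193370) = (-172*(-12) + 171396)*(-66729086449/345085) = (2064 + 171396)*(-66729086449/345085) = 173460*(-66729086449/345085) = -2314965467088708/69017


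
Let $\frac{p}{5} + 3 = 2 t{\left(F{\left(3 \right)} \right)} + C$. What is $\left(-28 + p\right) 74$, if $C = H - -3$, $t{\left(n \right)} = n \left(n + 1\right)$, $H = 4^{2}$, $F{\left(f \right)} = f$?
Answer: $12728$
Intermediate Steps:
$H = 16$
$t{\left(n \right)} = n \left(1 + n\right)$
$C = 19$ ($C = 16 - -3 = 16 + 3 = 19$)
$p = 200$ ($p = -15 + 5 \left(2 \cdot 3 \left(1 + 3\right) + 19\right) = -15 + 5 \left(2 \cdot 3 \cdot 4 + 19\right) = -15 + 5 \left(2 \cdot 12 + 19\right) = -15 + 5 \left(24 + 19\right) = -15 + 5 \cdot 43 = -15 + 215 = 200$)
$\left(-28 + p\right) 74 = \left(-28 + 200\right) 74 = 172 \cdot 74 = 12728$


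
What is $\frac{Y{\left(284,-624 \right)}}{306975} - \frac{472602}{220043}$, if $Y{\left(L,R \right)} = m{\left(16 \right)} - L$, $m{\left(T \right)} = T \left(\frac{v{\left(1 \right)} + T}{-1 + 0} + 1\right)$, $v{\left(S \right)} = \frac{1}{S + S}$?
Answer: $- \frac{145194061826}{67547699925} \approx -2.1495$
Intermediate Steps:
$v{\left(S \right)} = \frac{1}{2 S}$
$m{\left(T \right)} = T \left(\frac{1}{2} - T\right)$ ($m{\left(T \right)} = T \left(\frac{\frac{1}{2 \cdot 1} + T}{-1 + 0} + 1\right) = T \left(\frac{\frac{1}{2} \cdot 1 + T}{-1} + 1\right) = T \left(\left(\frac{1}{2} + T\right) \left(-1\right) + 1\right) = T \left(\left(- \frac{1}{2} - T\right) + 1\right) = T \left(\frac{1}{2} - T\right)$)
$Y{\left(L,R \right)} = -248 - L$ ($Y{\left(L,R \right)} = 16 \left(\frac{1}{2} - 16\right) - L = 16 \left(- \frac{31}{2}\right) - L = -248 - L$)
$\frac{Y{\left(284,-624 \right)}}{306975} - \frac{472602}{220043} = \frac{-248 - 284}{306975} - \frac{472602}{220043} = \left(-248 - 284\right) \frac{1}{306975} - \frac{472602}{220043} = \left(-532\right) \frac{1}{306975} - \frac{472602}{220043} = - \frac{532}{306975} - \frac{472602}{220043} = - \frac{145194061826}{67547699925}$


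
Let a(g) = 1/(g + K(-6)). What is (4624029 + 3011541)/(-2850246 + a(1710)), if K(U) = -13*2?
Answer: -12858299880/4799814263 ≈ -2.6789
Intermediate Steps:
K(U) = -26
a(g) = 1/(-26 + g) (a(g) = 1/(g - 26) = 1/(-26 + g))
(4624029 + 3011541)/(-2850246 + a(1710)) = (4624029 + 3011541)/(-2850246 + 1/(-26 + 1710)) = 7635570/(-2850246 + 1/1684) = 7635570/(-4799814263/1684) = 7635570*(-1684/4799814263) = -12858299880/4799814263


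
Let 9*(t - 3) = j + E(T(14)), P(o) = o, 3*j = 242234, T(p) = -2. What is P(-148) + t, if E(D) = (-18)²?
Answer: 239291/27 ≈ 8862.6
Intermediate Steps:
j = 242234/3 (j = (⅓)*242234 = 242234/3 ≈ 80745.)
E(D) = 324
t = 243287/27 (t = 3 + (242234/3 + 324)/9 = 3 + (⅑)*(243206/3) = 3 + 243206/27 = 243287/27 ≈ 9010.6)
P(-148) + t = -148 + 243287/27 = 239291/27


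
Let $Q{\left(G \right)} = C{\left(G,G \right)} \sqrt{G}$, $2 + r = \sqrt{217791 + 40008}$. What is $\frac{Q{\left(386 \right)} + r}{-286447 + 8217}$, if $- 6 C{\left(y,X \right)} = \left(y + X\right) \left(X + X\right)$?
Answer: $\frac{1}{139115} - \frac{\sqrt{257799}}{278230} + \frac{148996 \sqrt{386}}{417345} \approx 7.0123$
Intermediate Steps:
$C{\left(y,X \right)} = - \frac{X \left(X + y\right)}{3}$ ($C{\left(y,X \right)} = - \frac{\left(y + X\right) \left(X + X\right)}{6} = - \frac{\left(X + y\right) 2 X}{6} = - \frac{2 X \left(X + y\right)}{6} = - \frac{X \left(X + y\right)}{3}$)
$r = -2 + \sqrt{257799}$ ($r = -2 + \sqrt{217791 + 40008} = -2 + \sqrt{257799} \approx 505.74$)
$Q{\left(G \right)} = - \frac{2 G^{\frac{5}{2}}}{3}$ ($Q{\left(G \right)} = - \frac{G \left(G + G\right)}{3} \sqrt{G} = - \frac{G 2 G}{3} \sqrt{G} = - \frac{2 G^{2}}{3} \sqrt{G} = - \frac{2 G^{\frac{5}{2}}}{3}$)
$\frac{Q{\left(386 \right)} + r}{-286447 + 8217} = \frac{- \frac{2 \cdot 386^{\frac{5}{2}}}{3} - \left(2 - \sqrt{257799}\right)}{-286447 + 8217} = \frac{- \frac{2 \cdot 148996 \sqrt{386}}{3} - \left(2 - \sqrt{257799}\right)}{-278230} = \left(- \frac{297992 \sqrt{386}}{3} - \left(2 - \sqrt{257799}\right)\right) \left(- \frac{1}{278230}\right) = \left(-2 + \sqrt{257799} - \frac{297992 \sqrt{386}}{3}\right) \left(- \frac{1}{278230}\right) = \frac{1}{139115} - \frac{\sqrt{257799}}{278230} + \frac{148996 \sqrt{386}}{417345}$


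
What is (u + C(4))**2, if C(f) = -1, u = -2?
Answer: 9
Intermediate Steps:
(u + C(4))**2 = (-2 - 1)**2 = (-3)**2 = 9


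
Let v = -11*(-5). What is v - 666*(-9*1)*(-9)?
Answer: -53891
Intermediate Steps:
v = 55
v - 666*(-9*1)*(-9) = 55 - 666*(-9*1)*(-9) = 55 - (-5994)*(-9) = 55 - 666*81 = 55 - 53946 = -53891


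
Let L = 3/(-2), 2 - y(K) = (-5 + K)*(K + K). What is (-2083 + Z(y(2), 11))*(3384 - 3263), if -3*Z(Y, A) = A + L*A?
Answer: -1510927/6 ≈ -2.5182e+5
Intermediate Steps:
y(K) = 2 - 2*K*(-5 + K) (y(K) = 2 - (-5 + K)*(K + K) = 2 - (-5 + K)*2*K = 2 - 2*K*(-5 + K))
L = -3/2 (L = 3*(-½) = -3/2 ≈ -1.5000)
Z(Y, A) = A/6 (Z(Y, A) = -(A - 3*A/2)/3 = -(-1)*A/6 = A/6)
(-2083 + Z(y(2), 11))*(3384 - 3263) = (-2083 + (⅙)*11)*(3384 - 3263) = (-2083 + 11/6)*121 = -12487/6*121 = -1510927/6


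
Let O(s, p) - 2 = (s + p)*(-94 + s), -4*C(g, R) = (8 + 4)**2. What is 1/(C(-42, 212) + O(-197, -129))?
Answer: 1/94832 ≈ 1.0545e-5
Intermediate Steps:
C(g, R) = -36 (C(g, R) = -(8 + 4)**2/4 = -1/4*12**2 = -1/4*144 = -36)
O(s, p) = 2 + (-94 + s)*(p + s) (O(s, p) = 2 + (s + p)*(-94 + s) = 2 + (p + s)*(-94 + s) = 2 + (-94 + s)*(p + s))
1/(C(-42, 212) + O(-197, -129)) = 1/(-36 + (2 + (-197)**2 - 94*(-129) - 94*(-197) - 129*(-197))) = 1/(-36 + (2 + 38809 + 12126 + 18518 + 25413)) = 1/(-36 + 94868) = 1/94832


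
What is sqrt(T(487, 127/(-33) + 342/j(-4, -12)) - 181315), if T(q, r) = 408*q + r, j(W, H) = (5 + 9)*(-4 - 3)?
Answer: sqrt(927075963)/231 ≈ 131.81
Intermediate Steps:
j(W, H) = -98 (j(W, H) = 14*(-7) = -98)
T(q, r) = r + 408*q
sqrt(T(487, 127/(-33) + 342/j(-4, -12)) - 181315) = sqrt(((127/(-33) + 342/(-98)) + 408*487) - 181315) = sqrt(((127*(-1/33) + 342*(-1/98)) + 198696) - 181315) = sqrt(((-127/33 - 171/49) + 198696) - 181315) = sqrt((-11866/1617 + 198696) - 181315) = sqrt(321279566/1617 - 181315) = sqrt(28093211/1617) = sqrt(927075963)/231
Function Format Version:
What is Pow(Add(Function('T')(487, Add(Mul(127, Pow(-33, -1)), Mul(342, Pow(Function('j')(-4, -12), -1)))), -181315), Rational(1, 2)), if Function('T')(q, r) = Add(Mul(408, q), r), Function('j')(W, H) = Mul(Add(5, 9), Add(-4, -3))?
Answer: Mul(Rational(1, 231), Pow(927075963, Rational(1, 2))) ≈ 131.81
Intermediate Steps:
Function('j')(W, H) = -98 (Function('j')(W, H) = Mul(14, -7) = -98)
Function('T')(q, r) = Add(r, Mul(408, q))
Pow(Add(Function('T')(487, Add(Mul(127, Pow(-33, -1)), Mul(342, Pow(Function('j')(-4, -12), -1)))), -181315), Rational(1, 2)) = Pow(Add(Add(Add(Mul(127, Pow(-33, -1)), Mul(342, Pow(-98, -1))), Mul(408, 487)), -181315), Rational(1, 2)) = Pow(Add(Add(Add(Mul(127, Rational(-1, 33)), Mul(342, Rational(-1, 98))), 198696), -181315), Rational(1, 2)) = Pow(Add(Add(Add(Rational(-127, 33), Rational(-171, 49)), 198696), -181315), Rational(1, 2)) = Pow(Add(Add(Rational(-11866, 1617), 198696), -181315), Rational(1, 2)) = Pow(Add(Rational(321279566, 1617), -181315), Rational(1, 2)) = Pow(Rational(28093211, 1617), Rational(1, 2)) = Mul(Rational(1, 231), Pow(927075963, Rational(1, 2)))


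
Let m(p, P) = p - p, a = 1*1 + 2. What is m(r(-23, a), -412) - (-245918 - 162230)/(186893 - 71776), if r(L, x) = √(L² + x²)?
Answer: 408148/115117 ≈ 3.5455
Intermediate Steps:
a = 3 (a = 1 + 2 = 3)
m(p, P) = 0
m(r(-23, a), -412) - (-245918 - 162230)/(186893 - 71776) = 0 - (-245918 - 162230)/(186893 - 71776) = 0 - (-408148)/115117 = 0 - 1*(-408148/115117) = 0 + 408148/115117 = 408148/115117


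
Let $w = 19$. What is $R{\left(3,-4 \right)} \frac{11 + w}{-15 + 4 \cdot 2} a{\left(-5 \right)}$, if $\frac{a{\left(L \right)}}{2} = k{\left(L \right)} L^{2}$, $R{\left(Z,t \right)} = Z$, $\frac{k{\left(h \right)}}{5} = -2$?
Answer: $\frac{45000}{7} \approx 6428.6$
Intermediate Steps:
$k{\left(h \right)} = -10$ ($k{\left(h \right)} = 5 \left(-2\right) = -10$)
$a{\left(L \right)} = - 20 L^{2}$ ($a{\left(L \right)} = 2 \left(- 10 L^{2}\right) = - 20 L^{2}$)
$R{\left(3,-4 \right)} \frac{11 + w}{-15 + 4 \cdot 2} a{\left(-5 \right)} = 3 \frac{11 + 19}{-15 + 4 \cdot 2} \left(- 20 \left(-5\right)^{2}\right) = 3 \frac{30}{-15 + 8} \left(\left(-20\right) 25\right) = 3 \frac{30}{-7} \left(-500\right) = 3 \cdot 30 \left(- \frac{1}{7}\right) \left(-500\right) = 3 \left(- \frac{30}{7}\right) \left(-500\right) = \left(- \frac{90}{7}\right) \left(-500\right) = \frac{45000}{7}$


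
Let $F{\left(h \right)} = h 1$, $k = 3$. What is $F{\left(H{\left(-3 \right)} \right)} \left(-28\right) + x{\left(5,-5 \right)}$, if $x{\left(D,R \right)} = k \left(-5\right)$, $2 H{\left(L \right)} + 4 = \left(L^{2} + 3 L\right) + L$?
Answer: $83$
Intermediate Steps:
$H{\left(L \right)} = -2 + \frac{L^{2}}{2} + 2 L$ ($H{\left(L \right)} = -2 + \frac{\left(L^{2} + 3 L\right) + L}{2} = -2 + \frac{L^{2} + 4 L}{2} = -2 + \left(\frac{L^{2}}{2} + 2 L\right) = -2 + \frac{L^{2}}{2} + 2 L$)
$x{\left(D,R \right)} = -15$ ($x{\left(D,R \right)} = 3 \left(-5\right) = -15$)
$F{\left(h \right)} = h$
$F{\left(H{\left(-3 \right)} \right)} \left(-28\right) + x{\left(5,-5 \right)} = \left(-2 + \frac{\left(-3\right)^{2}}{2} + 2 \left(-3\right)\right) \left(-28\right) - 15 = \left(-2 + \frac{1}{2} \cdot 9 - 6\right) \left(-28\right) - 15 = \left(-2 + \frac{9}{2} - 6\right) \left(-28\right) - 15 = \left(- \frac{7}{2}\right) \left(-28\right) - 15 = 98 - 15 = 83$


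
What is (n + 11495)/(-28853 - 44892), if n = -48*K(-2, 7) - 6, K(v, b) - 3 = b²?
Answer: -8993/73745 ≈ -0.12195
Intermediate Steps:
K(v, b) = 3 + b²
n = -2502 (n = -48*(3 + 7²) - 6 = -48*(3 + 49) - 6 = -48*52 - 6 = -2496 - 6 = -2502)
(n + 11495)/(-28853 - 44892) = (-2502 + 11495)/(-28853 - 44892) = 8993/(-73745) = 8993*(-1/73745) = -8993/73745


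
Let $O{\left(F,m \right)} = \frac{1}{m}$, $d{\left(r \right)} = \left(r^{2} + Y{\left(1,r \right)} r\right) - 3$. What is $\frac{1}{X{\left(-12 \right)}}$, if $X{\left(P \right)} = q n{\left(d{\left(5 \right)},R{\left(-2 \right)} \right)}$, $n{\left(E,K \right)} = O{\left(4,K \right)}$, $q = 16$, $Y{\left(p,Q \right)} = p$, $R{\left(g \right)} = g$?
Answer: $- \frac{1}{8} \approx -0.125$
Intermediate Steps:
$d{\left(r \right)} = -3 + r + r^{2}$ ($d{\left(r \right)} = \left(r^{2} + 1 r\right) - 3 = \left(r^{2} + r\right) - 3 = \left(r + r^{2}\right) - 3 = -3 + r + r^{2}$)
$n{\left(E,K \right)} = \frac{1}{K}$
$X{\left(P \right)} = -8$ ($X{\left(P \right)} = \frac{16}{-2} = 16 \left(- \frac{1}{2}\right) = -8$)
$\frac{1}{X{\left(-12 \right)}} = \frac{1}{-8} = - \frac{1}{8}$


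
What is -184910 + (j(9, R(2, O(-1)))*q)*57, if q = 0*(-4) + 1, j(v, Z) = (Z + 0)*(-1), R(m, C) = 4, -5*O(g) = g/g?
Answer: -185138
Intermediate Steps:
O(g) = -1/5 (O(g) = -g/(5*g) = -1/5*1 = -1/5)
j(v, Z) = -Z (j(v, Z) = Z*(-1) = -Z)
q = 1 (q = 0 + 1 = 1)
-184910 + (j(9, R(2, O(-1)))*q)*57 = -184910 + (-1*4*1)*57 = -184910 - 4*1*57 = -184910 - 4*57 = -184910 - 228 = -185138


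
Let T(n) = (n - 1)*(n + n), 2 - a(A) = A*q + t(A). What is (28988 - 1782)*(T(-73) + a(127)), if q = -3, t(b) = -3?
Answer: 304435140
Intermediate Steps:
a(A) = 5 + 3*A (a(A) = 2 - (A*(-3) - 3) = 2 - (-3*A - 3) = 2 - (-3 - 3*A) = 2 + (3 + 3*A) = 5 + 3*A)
T(n) = 2*n*(-1 + n) (T(n) = (-1 + n)*(2*n) = 2*n*(-1 + n))
(28988 - 1782)*(T(-73) + a(127)) = (28988 - 1782)*(2*(-73)*(-1 - 73) + (5 + 3*127)) = 27206*(2*(-73)*(-74) + (5 + 381)) = 27206*(10804 + 386) = 27206*11190 = 304435140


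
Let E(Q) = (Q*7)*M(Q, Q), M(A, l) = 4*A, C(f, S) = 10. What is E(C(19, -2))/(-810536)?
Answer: -350/101317 ≈ -0.0034545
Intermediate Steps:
E(Q) = 28*Q**2 (E(Q) = (Q*7)*(4*Q) = (7*Q)*(4*Q) = 28*Q**2)
E(C(19, -2))/(-810536) = (28*10**2)/(-810536) = (28*100)*(-1/810536) = 2800*(-1/810536) = -350/101317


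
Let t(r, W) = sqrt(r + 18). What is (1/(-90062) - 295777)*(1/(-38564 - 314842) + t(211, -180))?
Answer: 8879422725/10609483724 - 26638268175*sqrt(229)/90062 ≈ -4.4759e+6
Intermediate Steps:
t(r, W) = sqrt(18 + r)
(1/(-90062) - 295777)*(1/(-38564 - 314842) + t(211, -180)) = (1/(-90062) - 295777)*(1/(-38564 - 314842) + sqrt(18 + 211)) = (-1/90062 - 295777)*(1/(-353406) + sqrt(229)) = -26638268175*(-1/353406 + sqrt(229))/90062 = 8879422725/10609483724 - 26638268175*sqrt(229)/90062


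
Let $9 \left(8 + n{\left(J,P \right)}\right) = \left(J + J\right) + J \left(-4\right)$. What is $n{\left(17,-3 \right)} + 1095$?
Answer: $\frac{9749}{9} \approx 1083.2$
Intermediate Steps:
$n{\left(J,P \right)} = -8 - \frac{2 J}{9}$ ($n{\left(J,P \right)} = -8 + \frac{\left(J + J\right) + J \left(-4\right)}{9} = -8 + \frac{2 J - 4 J}{9} = -8 + \frac{\left(-2\right) J}{9} = -8 - \frac{2 J}{9}$)
$n{\left(17,-3 \right)} + 1095 = \left(-8 - \frac{34}{9}\right) + 1095 = - \frac{106}{9} + 1095 = \frac{9749}{9}$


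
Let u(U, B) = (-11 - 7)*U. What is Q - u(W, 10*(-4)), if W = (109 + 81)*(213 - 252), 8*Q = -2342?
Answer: -534691/4 ≈ -1.3367e+5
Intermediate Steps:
Q = -1171/4 (Q = (1/8)*(-2342) = -1171/4 ≈ -292.75)
W = -7410 (W = 190*(-39) = -7410)
u(U, B) = -18*U
Q - u(W, 10*(-4)) = -1171/4 - (-18)*(-7410) = -1171/4 - 1*133380 = -1171/4 - 133380 = -534691/4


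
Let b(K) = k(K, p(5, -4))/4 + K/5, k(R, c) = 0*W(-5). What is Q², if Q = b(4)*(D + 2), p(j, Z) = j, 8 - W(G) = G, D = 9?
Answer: 1936/25 ≈ 77.440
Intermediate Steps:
W(G) = 8 - G
k(R, c) = 0 (k(R, c) = 0*(8 - 1*(-5)) = 0*(8 + 5) = 0*13 = 0)
b(K) = K/5 (b(K) = 0/4 + K/5 = 0*(¼) + K*(⅕) = 0 + K/5 = K/5)
Q = 44/5 (Q = ((⅕)*4)*(9 + 2) = (⅘)*11 = 44/5 ≈ 8.8000)
Q² = (44/5)² = 1936/25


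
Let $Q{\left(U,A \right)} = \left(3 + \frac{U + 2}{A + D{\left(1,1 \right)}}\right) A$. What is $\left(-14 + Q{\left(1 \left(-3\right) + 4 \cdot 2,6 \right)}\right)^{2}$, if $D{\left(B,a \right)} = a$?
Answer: $100$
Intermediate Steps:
$Q{\left(U,A \right)} = A \left(3 + \frac{2 + U}{1 + A}\right)$ ($Q{\left(U,A \right)} = \left(3 + \frac{U + 2}{A + 1}\right) A = \left(3 + \frac{2 + U}{1 + A}\right) A = A \left(3 + \frac{2 + U}{1 + A}\right)$)
$\left(-14 + Q{\left(1 \left(-3\right) + 4 \cdot 2,6 \right)}\right)^{2} = \left(-14 + \frac{6 \left(5 + \left(1 \left(-3\right) + 4 \cdot 2\right) + 3 \cdot 6\right)}{1 + 6}\right)^{2} = \left(-14 + \frac{6 \left(5 + \left(-3 + 8\right) + 18\right)}{7}\right)^{2} = \left(-14 + 6 \cdot \frac{1}{7} \left(5 + 5 + 18\right)\right)^{2} = \left(-14 + 6 \cdot \frac{1}{7} \cdot 28\right)^{2} = \left(-14 + 24\right)^{2} = 10^{2} = 100$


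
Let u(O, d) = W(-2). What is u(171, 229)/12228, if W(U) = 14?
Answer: 7/6114 ≈ 0.0011449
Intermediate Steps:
u(O, d) = 14
u(171, 229)/12228 = 14/12228 = 14*(1/12228) = 7/6114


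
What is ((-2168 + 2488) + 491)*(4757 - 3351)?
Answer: 1140266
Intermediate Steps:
((-2168 + 2488) + 491)*(4757 - 3351) = (320 + 491)*1406 = 811*1406 = 1140266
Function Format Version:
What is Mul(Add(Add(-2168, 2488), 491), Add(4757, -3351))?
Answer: 1140266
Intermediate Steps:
Mul(Add(Add(-2168, 2488), 491), Add(4757, -3351)) = Mul(Add(320, 491), 1406) = Mul(811, 1406) = 1140266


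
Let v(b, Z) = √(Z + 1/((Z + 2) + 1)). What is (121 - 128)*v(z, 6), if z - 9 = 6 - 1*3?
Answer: -7*√55/3 ≈ -17.304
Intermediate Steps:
z = 12 (z = 9 + (6 - 1*3) = 9 + (6 - 3) = 9 + 3 = 12)
v(b, Z) = √(Z + 1/(3 + Z)) (v(b, Z) = √(Z + 1/((2 + Z) + 1)) = √(Z + 1/(3 + Z)))
(121 - 128)*v(z, 6) = (121 - 128)*√((1 + 6*(3 + 6))/(3 + 6)) = -7*√(1 + 6*9)/3 = -7*√(1 + 54)/3 = -7*√55/3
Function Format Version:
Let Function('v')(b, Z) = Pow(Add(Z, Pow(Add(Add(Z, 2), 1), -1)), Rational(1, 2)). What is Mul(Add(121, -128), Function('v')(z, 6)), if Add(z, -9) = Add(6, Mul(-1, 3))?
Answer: Mul(Rational(-7, 3), Pow(55, Rational(1, 2))) ≈ -17.304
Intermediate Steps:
z = 12 (z = Add(9, Add(6, Mul(-1, 3))) = Add(9, Add(6, -3)) = Add(9, 3) = 12)
Function('v')(b, Z) = Pow(Add(Z, Pow(Add(3, Z), -1)), Rational(1, 2)) (Function('v')(b, Z) = Pow(Add(Z, Pow(Add(Add(2, Z), 1), -1)), Rational(1, 2)) = Pow(Add(Z, Pow(Add(3, Z), -1)), Rational(1, 2)))
Mul(Add(121, -128), Function('v')(z, 6)) = Mul(Add(121, -128), Pow(Mul(Pow(Add(3, 6), -1), Add(1, Mul(6, Add(3, 6)))), Rational(1, 2))) = Mul(-7, Pow(Mul(Pow(9, -1), Add(1, Mul(6, 9))), Rational(1, 2))) = Mul(-7, Pow(Mul(Rational(1, 9), Add(1, 54)), Rational(1, 2))) = Mul(-7, Pow(Mul(Rational(1, 9), 55), Rational(1, 2))) = Mul(-7, Pow(Rational(55, 9), Rational(1, 2))) = Mul(-7, Mul(Rational(1, 3), Pow(55, Rational(1, 2)))) = Mul(Rational(-7, 3), Pow(55, Rational(1, 2)))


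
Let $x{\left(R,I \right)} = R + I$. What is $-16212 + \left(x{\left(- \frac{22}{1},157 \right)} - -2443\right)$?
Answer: $-13634$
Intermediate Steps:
$x{\left(R,I \right)} = I + R$
$-16212 + \left(x{\left(- \frac{22}{1},157 \right)} - -2443\right) = -16212 + \left(\left(157 - \frac{22}{1}\right) - -2443\right) = -16212 + \left(\left(157 - 22\right) + 2443\right) = -16212 + \left(135 + 2443\right) = -16212 + 2578 = -13634$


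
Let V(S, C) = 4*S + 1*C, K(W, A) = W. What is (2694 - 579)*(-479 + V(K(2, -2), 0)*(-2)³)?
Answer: -1148445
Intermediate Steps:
V(S, C) = C + 4*S (V(S, C) = 4*S + C = C + 4*S)
(2694 - 579)*(-479 + V(K(2, -2), 0)*(-2)³) = (2694 - 579)*(-479 + (0 + 4*2)*(-2)³) = 2115*(-479 + (0 + 8)*(-8)) = 2115*(-479 + 8*(-8)) = 2115*(-479 - 64) = 2115*(-543) = -1148445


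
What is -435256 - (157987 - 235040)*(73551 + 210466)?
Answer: 21883926645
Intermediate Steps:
-435256 - (157987 - 235040)*(73551 + 210466) = -435256 - (-77053)*284017 = -435256 - 1*(-21884361901) = -435256 + 21884361901 = 21883926645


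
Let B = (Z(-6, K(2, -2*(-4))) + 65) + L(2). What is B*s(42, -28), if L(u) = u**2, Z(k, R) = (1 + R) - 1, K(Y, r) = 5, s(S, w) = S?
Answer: 3108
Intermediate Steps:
Z(k, R) = R
B = 74 (B = (5 + 65) + 2**2 = 70 + 4 = 74)
B*s(42, -28) = 74*42 = 3108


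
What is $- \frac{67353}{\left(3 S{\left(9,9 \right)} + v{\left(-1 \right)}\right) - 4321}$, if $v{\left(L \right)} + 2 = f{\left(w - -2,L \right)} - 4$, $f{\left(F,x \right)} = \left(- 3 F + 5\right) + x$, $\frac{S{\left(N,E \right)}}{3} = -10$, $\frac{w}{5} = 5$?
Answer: $\frac{22451}{1498} \approx 14.987$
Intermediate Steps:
$w = 25$ ($w = 5 \cdot 5 = 25$)
$S{\left(N,E \right)} = -30$ ($S{\left(N,E \right)} = 3 \left(-10\right) = -30$)
$f{\left(F,x \right)} = 5 + x - 3 F$ ($f{\left(F,x \right)} = \left(5 - 3 F\right) + x = 5 + x - 3 F$)
$v{\left(L \right)} = -82 + L$ ($v{\left(L \right)} = -2 - \left(-1 - L + 3 \left(25 - -2\right)\right) = -2 - \left(-1 - L + 3 \left(25 + 2\right)\right) = -2 + \left(\left(5 + L - 81\right) - 4\right) = -2 + \left(\left(-76 + L\right) - 4\right) = -2 + \left(-80 + L\right) = -82 + L$)
$- \frac{67353}{\left(3 S{\left(9,9 \right)} + v{\left(-1 \right)}\right) - 4321} = - \frac{67353}{\left(3 \left(-30\right) - 83\right) - 4321} = - \frac{67353}{\left(-90 - 83\right) - 4321} = - \frac{67353}{-173 - 4321} = - \frac{67353}{-4494} = \left(-67353\right) \left(- \frac{1}{4494}\right) = \frac{22451}{1498}$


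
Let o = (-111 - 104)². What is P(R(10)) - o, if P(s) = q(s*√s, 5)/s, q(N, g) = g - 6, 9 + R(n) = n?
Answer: -46226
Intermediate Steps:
R(n) = -9 + n
q(N, g) = -6 + g
P(s) = -1/s (P(s) = (-6 + 5)/s = -1/s)
o = 46225 (o = (-215)² = 46225)
P(R(10)) - o = -1/(-9 + 10) - 1*46225 = -1/1 - 46225 = -1*1 - 46225 = -1 - 46225 = -46226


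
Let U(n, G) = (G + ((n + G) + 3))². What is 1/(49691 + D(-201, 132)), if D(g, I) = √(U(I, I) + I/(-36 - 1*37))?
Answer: 3627443/180239648572 - √848372493/180239648572 ≈ 1.9964e-5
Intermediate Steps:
U(n, G) = (3 + n + 2*G)² (U(n, G) = (G + ((G + n) + 3))² = (G + (3 + G + n))² = (3 + n + 2*G)²)
D(g, I) = √((3 + 3*I)² - I/73) (D(g, I) = √((3 + I + 2*I)² + I/(-36 - 1*37)) = √((3 + 3*I)² + I/(-36 - 37)) = √((3 + 3*I)² + I/(-73)) = √((3 + 3*I)² + I*(-1/73)) = √((3 + 3*I)² - I/73))
1/(49691 + D(-201, 132)) = 1/(49691 + √(-73*132 + 47961*(1 + 132)²)/73) = 1/(49691 + √(-9636 + 47961*133²)/73) = 1/(49691 + √(-9636 + 47961*17689)/73) = 1/(49691 + √(-9636 + 848382129)/73) = 1/(49691 + √848372493/73)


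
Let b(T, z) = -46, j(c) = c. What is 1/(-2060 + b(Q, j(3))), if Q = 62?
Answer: -1/2106 ≈ -0.00047483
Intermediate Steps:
1/(-2060 + b(Q, j(3))) = 1/(-2060 - 46) = 1/(-2106) = -1/2106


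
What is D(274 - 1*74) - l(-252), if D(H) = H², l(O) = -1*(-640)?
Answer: 39360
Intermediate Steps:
l(O) = 640
D(274 - 1*74) - l(-252) = (274 - 1*74)² - 1*640 = (274 - 74)² - 640 = 200² - 640 = 40000 - 640 = 39360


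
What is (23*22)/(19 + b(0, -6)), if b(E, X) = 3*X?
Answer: 506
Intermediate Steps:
(23*22)/(19 + b(0, -6)) = (23*22)/(19 + 3*(-6)) = 506/(19 - 18) = 506/1 = 506*1 = 506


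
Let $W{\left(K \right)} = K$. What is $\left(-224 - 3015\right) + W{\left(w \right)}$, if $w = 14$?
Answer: $-3225$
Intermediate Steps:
$\left(-224 - 3015\right) + W{\left(w \right)} = \left(-224 - 3015\right) + 14 = -3239 + 14 = -3225$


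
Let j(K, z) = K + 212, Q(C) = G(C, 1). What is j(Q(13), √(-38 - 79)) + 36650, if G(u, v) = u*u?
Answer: 37031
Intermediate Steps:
G(u, v) = u²
Q(C) = C²
j(K, z) = 212 + K
j(Q(13), √(-38 - 79)) + 36650 = (212 + 13²) + 36650 = (212 + 169) + 36650 = 381 + 36650 = 37031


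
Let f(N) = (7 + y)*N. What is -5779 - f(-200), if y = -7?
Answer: -5779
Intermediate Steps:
f(N) = 0 (f(N) = (7 - 7)*N = 0*N = 0)
-5779 - f(-200) = -5779 - 1*0 = -5779 + 0 = -5779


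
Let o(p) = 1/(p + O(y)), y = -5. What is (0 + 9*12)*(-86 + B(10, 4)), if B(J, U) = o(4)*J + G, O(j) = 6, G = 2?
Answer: -8964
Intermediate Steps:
o(p) = 1/(6 + p) (o(p) = 1/(p + 6) = 1/(6 + p))
B(J, U) = 2 + J/10 (B(J, U) = J/(6 + 4) + 2 = J/10 + 2 = 2 + J/10)
(0 + 9*12)*(-86 + B(10, 4)) = (0 + 9*12)*(-86 + (2 + (⅒)*10)) = (0 + 108)*(-86 + (2 + 1)) = 108*(-86 + 3) = 108*(-83) = -8964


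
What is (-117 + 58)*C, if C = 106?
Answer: -6254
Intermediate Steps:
(-117 + 58)*C = (-117 + 58)*106 = -59*106 = -6254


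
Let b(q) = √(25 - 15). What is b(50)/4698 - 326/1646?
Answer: -163/823 + √10/4698 ≈ -0.19738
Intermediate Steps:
b(q) = √10
b(50)/4698 - 326/1646 = √10/4698 - 326/1646 = √10*(1/4698) - 326*1/1646 = √10/4698 - 163/823 = -163/823 + √10/4698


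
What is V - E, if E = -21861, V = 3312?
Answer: 25173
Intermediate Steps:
V - E = 3312 - 1*(-21861) = 3312 + 21861 = 25173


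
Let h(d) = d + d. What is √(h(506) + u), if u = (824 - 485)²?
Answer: √115933 ≈ 340.49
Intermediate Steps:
h(d) = 2*d
u = 114921 (u = 339² = 114921)
√(h(506) + u) = √(2*506 + 114921) = √(1012 + 114921) = √115933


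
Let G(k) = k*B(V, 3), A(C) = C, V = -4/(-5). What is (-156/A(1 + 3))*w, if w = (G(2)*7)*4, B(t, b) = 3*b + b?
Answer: -26208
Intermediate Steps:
V = ⅘ (V = -4*(-⅕) = ⅘ ≈ 0.80000)
B(t, b) = 4*b
G(k) = 12*k (G(k) = k*(4*3) = k*12 = 12*k)
w = 672 (w = ((12*2)*7)*4 = (24*7)*4 = 168*4 = 672)
(-156/A(1 + 3))*w = -156/(1 + 3)*672 = -156/4*672 = -156*¼*672 = -39*672 = -26208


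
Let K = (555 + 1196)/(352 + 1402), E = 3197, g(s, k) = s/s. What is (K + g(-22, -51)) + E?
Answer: 5611043/1754 ≈ 3199.0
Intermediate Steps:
g(s, k) = 1
K = 1751/1754 ≈ 0.99829
(K + g(-22, -51)) + E = (1751/1754 + 1) + 3197 = 3505/1754 + 3197 = 5611043/1754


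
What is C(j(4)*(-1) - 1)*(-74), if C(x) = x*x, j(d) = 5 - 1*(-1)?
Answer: -3626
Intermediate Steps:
j(d) = 6 (j(d) = 5 + 1 = 6)
C(x) = x²
C(j(4)*(-1) - 1)*(-74) = (6*(-1) - 1)²*(-74) = (-6 - 1)²*(-74) = (-7)²*(-74) = 49*(-74) = -3626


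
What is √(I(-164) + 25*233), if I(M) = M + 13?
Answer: √5674 ≈ 75.326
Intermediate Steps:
I(M) = 13 + M
√(I(-164) + 25*233) = √((13 - 164) + 25*233) = √(-151 + 5825) = √5674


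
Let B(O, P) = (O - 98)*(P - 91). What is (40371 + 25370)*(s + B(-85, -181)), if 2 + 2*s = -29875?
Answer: 4580504175/2 ≈ 2.2903e+9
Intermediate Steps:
s = -29877/2 (s = -1 + (½)*(-29875) = -1 - 29875/2 = -29877/2 ≈ -14939.)
B(O, P) = (-98 + O)*(-91 + P)
(40371 + 25370)*(s + B(-85, -181)) = (40371 + 25370)*(-29877/2 + (8918 - 98*(-181) - 91*(-85) - 85*(-181))) = 65741*(-29877/2 + (8918 + 17738 + 7735 + 15385)) = 65741*(-29877/2 + 49776) = 65741*(69675/2) = 4580504175/2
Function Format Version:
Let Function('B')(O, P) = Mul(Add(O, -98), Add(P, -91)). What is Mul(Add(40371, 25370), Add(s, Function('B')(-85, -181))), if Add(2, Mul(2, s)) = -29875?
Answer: Rational(4580504175, 2) ≈ 2.2903e+9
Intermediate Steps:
s = Rational(-29877, 2) (s = Add(-1, Mul(Rational(1, 2), -29875)) = Add(-1, Rational(-29875, 2)) = Rational(-29877, 2) ≈ -14939.)
Function('B')(O, P) = Mul(Add(-98, O), Add(-91, P))
Mul(Add(40371, 25370), Add(s, Function('B')(-85, -181))) = Mul(Add(40371, 25370), Add(Rational(-29877, 2), Add(8918, Mul(-98, -181), Mul(-91, -85), Mul(-85, -181)))) = Mul(65741, Add(Rational(-29877, 2), Add(8918, 17738, 7735, 15385))) = Mul(65741, Add(Rational(-29877, 2), 49776)) = Mul(65741, Rational(69675, 2)) = Rational(4580504175, 2)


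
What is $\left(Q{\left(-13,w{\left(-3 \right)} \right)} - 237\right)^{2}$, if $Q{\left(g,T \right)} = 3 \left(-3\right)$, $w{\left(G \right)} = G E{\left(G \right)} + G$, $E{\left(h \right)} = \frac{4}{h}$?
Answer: $60516$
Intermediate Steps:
$w{\left(G \right)} = 4 + G$ ($w{\left(G \right)} = G \frac{4}{G} + G = 4 + G$)
$Q{\left(g,T \right)} = -9$
$\left(Q{\left(-13,w{\left(-3 \right)} \right)} - 237\right)^{2} = \left(-9 - 237\right)^{2} = \left(-246\right)^{2} = 60516$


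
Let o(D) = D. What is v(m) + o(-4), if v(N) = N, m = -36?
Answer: -40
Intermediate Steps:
v(m) + o(-4) = -36 - 4 = -40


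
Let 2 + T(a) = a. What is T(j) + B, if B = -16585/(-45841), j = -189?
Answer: -8739046/45841 ≈ -190.64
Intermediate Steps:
T(a) = -2 + a
B = 16585/45841 (B = -16585*(-1/45841) = 16585/45841 ≈ 0.36179)
T(j) + B = (-2 - 189) + 16585/45841 = -191 + 16585/45841 = -8739046/45841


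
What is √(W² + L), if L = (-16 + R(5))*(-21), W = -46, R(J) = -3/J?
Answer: √61615/5 ≈ 49.645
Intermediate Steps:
L = 1743/5 (L = (-16 - 3/5)*(-21) = (-16 - 3*⅕)*(-21) = (-16 - ⅗)*(-21) = -83/5*(-21) = 1743/5 ≈ 348.60)
√(W² + L) = √((-46)² + 1743/5) = √(2116 + 1743/5) = √(12323/5) = √61615/5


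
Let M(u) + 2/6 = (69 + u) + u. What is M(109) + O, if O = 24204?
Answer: 73472/3 ≈ 24491.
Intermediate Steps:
M(u) = 206/3 + 2*u (M(u) = -⅓ + ((69 + u) + u) = -⅓ + (69 + 2*u) = 206/3 + 2*u)
M(109) + O = (206/3 + 2*109) + 24204 = (206/3 + 218) + 24204 = 860/3 + 24204 = 73472/3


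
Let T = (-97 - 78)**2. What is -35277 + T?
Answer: -4652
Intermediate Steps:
T = 30625 (T = (-175)**2 = 30625)
-35277 + T = -35277 + 30625 = -4652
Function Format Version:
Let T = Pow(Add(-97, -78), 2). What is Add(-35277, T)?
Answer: -4652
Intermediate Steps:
T = 30625 (T = Pow(-175, 2) = 30625)
Add(-35277, T) = Add(-35277, 30625) = -4652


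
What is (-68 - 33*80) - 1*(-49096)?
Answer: 46388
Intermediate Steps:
(-68 - 33*80) - 1*(-49096) = (-68 - 2640) + 49096 = -2708 + 49096 = 46388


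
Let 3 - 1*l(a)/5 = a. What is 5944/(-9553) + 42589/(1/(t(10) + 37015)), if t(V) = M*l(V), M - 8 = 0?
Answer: 14945734553051/9553 ≈ 1.5645e+9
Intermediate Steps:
M = 8 (M = 8 + 0 = 8)
l(a) = 15 - 5*a
t(V) = 120 - 40*V (t(V) = 8*(15 - 5*V) = 120 - 40*V)
5944/(-9553) + 42589/(1/(t(10) + 37015)) = 5944/(-9553) + 42589/(1/((120 - 40*10) + 37015)) = 5944*(-1/9553) + 42589/(1/((120 - 400) + 37015)) = -5944/9553 + 42589/(1/(-280 + 37015)) = -5944/9553 + 42589/(1/36735) = -5944/9553 + 42589*36735 = -5944/9553 + 1564506915 = 14945734553051/9553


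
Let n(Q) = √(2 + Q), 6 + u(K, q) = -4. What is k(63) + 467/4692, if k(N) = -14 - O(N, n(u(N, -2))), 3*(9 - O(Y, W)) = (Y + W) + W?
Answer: -8917/4692 + 4*I*√2/3 ≈ -1.9005 + 1.8856*I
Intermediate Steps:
u(K, q) = -10 (u(K, q) = -6 - 4 = -10)
O(Y, W) = 9 - 2*W/3 - Y/3 (O(Y, W) = 9 - ((Y + W) + W)/3 = 9 - ((W + Y) + W)/3 = 9 - (Y + 2*W)/3 = 9 + (-2*W/3 - Y/3) = 9 - 2*W/3 - Y/3)
k(N) = -23 + N/3 + 4*I*√2/3 (k(N) = -14 - (9 - 2*√(2 - 10)/3 - N/3) = -14 - (9 - 4*I*√2/3 - N/3) = -14 - (9 - N/3 - 4*I*√2/3) = -14 + (-9 + N/3 + 4*I*√2/3) = -23 + N/3 + 4*I*√2/3)
k(63) + 467/4692 = (-23 + (⅓)*63 + 4*I*√2/3) + 467/4692 = (-23 + 21 + 4*I*√2/3) + 467*(1/4692) = (-2 + 4*I*√2/3) + 467/4692 = -8917/4692 + 4*I*√2/3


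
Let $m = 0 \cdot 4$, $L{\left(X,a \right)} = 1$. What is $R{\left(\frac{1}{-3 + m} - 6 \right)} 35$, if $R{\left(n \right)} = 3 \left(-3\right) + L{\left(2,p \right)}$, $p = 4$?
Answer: $-280$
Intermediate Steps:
$m = 0$
$R{\left(n \right)} = -8$ ($R{\left(n \right)} = 3 \left(-3\right) + 1 = -9 + 1 = -8$)
$R{\left(\frac{1}{-3 + m} - 6 \right)} 35 = \left(-8\right) 35 = -280$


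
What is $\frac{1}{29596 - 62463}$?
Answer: $- \frac{1}{32867} \approx -3.0426 \cdot 10^{-5}$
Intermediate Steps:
$\frac{1}{29596 - 62463} = \frac{1}{-32867} = - \frac{1}{32867}$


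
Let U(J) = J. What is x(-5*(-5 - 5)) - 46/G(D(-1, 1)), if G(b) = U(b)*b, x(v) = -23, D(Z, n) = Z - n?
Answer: -69/2 ≈ -34.500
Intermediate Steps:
G(b) = b² (G(b) = b*b = b²)
x(-5*(-5 - 5)) - 46/G(D(-1, 1)) = -23 - 46/((-1 - 1*1)²) = -23 - 46/((-1 - 1)²) = -23 - 46/((-2)²) = -23 - 46/4 = -23 - 1*23/2 = -23 - 23/2 = -69/2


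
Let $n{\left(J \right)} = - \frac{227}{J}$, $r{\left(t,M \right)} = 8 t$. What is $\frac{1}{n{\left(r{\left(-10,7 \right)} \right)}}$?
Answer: $\frac{80}{227} \approx 0.35242$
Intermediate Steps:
$\frac{1}{n{\left(r{\left(-10,7 \right)} \right)}} = \frac{1}{\left(-227\right) \frac{1}{8 \left(-10\right)}} = \frac{1}{\left(-227\right) \frac{1}{-80}} = \frac{1}{\left(-227\right) \left(- \frac{1}{80}\right)} = \frac{1}{\frac{227}{80}} = \frac{80}{227}$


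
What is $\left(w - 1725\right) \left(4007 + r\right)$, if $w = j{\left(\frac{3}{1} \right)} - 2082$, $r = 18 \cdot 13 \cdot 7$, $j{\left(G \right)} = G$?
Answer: $-21473580$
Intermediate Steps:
$r = 1638$ ($r = 234 \cdot 7 = 1638$)
$w = -2079$ ($w = \frac{3}{1} - 2082 = 3 \cdot 1 - 2082 = 3 - 2082 = -2079$)
$\left(w - 1725\right) \left(4007 + r\right) = \left(-2079 - 1725\right) \left(4007 + 1638\right) = \left(-3804\right) 5645 = -21473580$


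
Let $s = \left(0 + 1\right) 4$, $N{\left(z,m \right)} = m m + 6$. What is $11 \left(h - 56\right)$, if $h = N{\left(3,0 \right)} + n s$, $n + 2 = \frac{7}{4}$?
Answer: $-561$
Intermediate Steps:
$N{\left(z,m \right)} = 6 + m^{2}$ ($N{\left(z,m \right)} = m^{2} + 6 = 6 + m^{2}$)
$s = 4$ ($s = 1 \cdot 4 = 4$)
$n = - \frac{1}{4}$ ($n = -2 + \frac{7}{4} = - \frac{1}{4} \approx -0.25$)
$h = 5$ ($h = \left(6 + 0^{2}\right) - 1 = \left(6 + 0\right) - 1 = 6 - 1 = 5$)
$11 \left(h - 56\right) = 11 \left(5 - 56\right) = 11 \left(-51\right) = -561$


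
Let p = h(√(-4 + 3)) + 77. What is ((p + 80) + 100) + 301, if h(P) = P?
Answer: 558 + I ≈ 558.0 + 1.0*I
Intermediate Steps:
p = 77 + I (p = √(-4 + 3) + 77 = √(-1) + 77 = I + 77 = 77 + I ≈ 77.0 + 1.0*I)
((p + 80) + 100) + 301 = (((77 + I) + 80) + 100) + 301 = ((157 + I) + 100) + 301 = (257 + I) + 301 = 558 + I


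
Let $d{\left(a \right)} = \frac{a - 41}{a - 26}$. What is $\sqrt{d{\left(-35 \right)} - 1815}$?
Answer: $\frac{i \sqrt{6748979}}{61} \approx 42.588 i$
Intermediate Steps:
$d{\left(a \right)} = \frac{-41 + a}{-26 + a}$
$\sqrt{d{\left(-35 \right)} - 1815} = \sqrt{\frac{-41 - 35}{-26 - 35} - 1815} = \sqrt{\frac{1}{-61} \left(-76\right) - 1815} = \sqrt{\left(- \frac{1}{61}\right) \left(-76\right) - 1815} = \sqrt{\frac{76}{61} - 1815} = \sqrt{- \frac{110639}{61}} = \frac{i \sqrt{6748979}}{61}$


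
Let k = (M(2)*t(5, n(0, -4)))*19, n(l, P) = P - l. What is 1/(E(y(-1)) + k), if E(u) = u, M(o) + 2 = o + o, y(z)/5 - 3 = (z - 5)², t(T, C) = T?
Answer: 1/385 ≈ 0.0025974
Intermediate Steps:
y(z) = 15 + 5*(-5 + z)² (y(z) = 15 + 5*(z - 5)² = 15 + 5*(-5 + z)²)
M(o) = -2 + 2*o (M(o) = -2 + (o + o) = -2 + 2*o)
k = 190 (k = ((-2 + 2*2)*5)*19 = ((-2 + 4)*5)*19 = (2*5)*19 = 10*19 = 190)
1/(E(y(-1)) + k) = 1/((15 + 5*(-5 - 1)²) + 190) = 1/((15 + 5*(-6)²) + 190) = 1/((15 + 5*36) + 190) = 1/((15 + 180) + 190) = 1/(195 + 190) = 1/385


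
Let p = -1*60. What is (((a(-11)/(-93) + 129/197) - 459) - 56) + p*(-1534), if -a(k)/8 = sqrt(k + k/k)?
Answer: 18030554/197 + 8*I*sqrt(10)/93 ≈ 91526.0 + 0.27202*I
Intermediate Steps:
a(k) = -8*sqrt(1 + k) (a(k) = -8*sqrt(k + k/k) = -8*sqrt(k + 1) = -8*sqrt(1 + k))
p = -60
(((a(-11)/(-93) + 129/197) - 459) - 56) + p*(-1534) = (((-8*sqrt(1 - 11)/(-93) + 129/197) - 459) - 56) - 60*(-1534) = (((-8*I*sqrt(10)*(-1/93) + 129*(1/197)) - 459) - 56) + 92040 = (((-8*I*sqrt(10)*(-1/93) + 129/197) - 459) - 56) + 92040 = (((8*I*sqrt(10)/93 + 129/197) - 459) - 56) + 92040 = (((129/197 + 8*I*sqrt(10)/93) - 459) - 56) + 92040 = ((-90294/197 + 8*I*sqrt(10)/93) - 56) + 92040 = (-101326/197 + 8*I*sqrt(10)/93) + 92040 = 18030554/197 + 8*I*sqrt(10)/93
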